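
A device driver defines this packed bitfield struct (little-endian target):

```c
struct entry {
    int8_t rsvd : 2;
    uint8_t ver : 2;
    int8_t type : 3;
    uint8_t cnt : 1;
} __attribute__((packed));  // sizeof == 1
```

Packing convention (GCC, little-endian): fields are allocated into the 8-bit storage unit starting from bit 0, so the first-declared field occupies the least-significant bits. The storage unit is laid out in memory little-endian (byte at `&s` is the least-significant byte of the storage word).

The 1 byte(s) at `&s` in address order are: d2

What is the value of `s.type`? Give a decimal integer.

-3

[0]=0xd2 (little-endian) → word 0xd2
rsvd:2 @ bit 0 → (0xd2>>0)&0x3 = 0x2
ver:2 @ bit 2 → (0xd2>>2)&0x3 = 0x0
type:3 @ bit 4 → (0xd2>>4)&0x7 = 0x5  ←
cnt:1 @ bit 7 → (0xd2>>7)&0x1 = 0x1
type signed 3b, MSB=1: 5 - 8 = -3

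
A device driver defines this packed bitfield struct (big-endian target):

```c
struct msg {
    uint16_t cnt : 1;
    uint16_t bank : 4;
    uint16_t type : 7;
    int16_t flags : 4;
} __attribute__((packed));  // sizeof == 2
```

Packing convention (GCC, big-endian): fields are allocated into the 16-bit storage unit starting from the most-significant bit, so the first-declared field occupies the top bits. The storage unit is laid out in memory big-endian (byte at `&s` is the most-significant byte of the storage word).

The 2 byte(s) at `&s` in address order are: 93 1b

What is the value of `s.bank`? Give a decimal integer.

2

[0]=0x93 [1]=0x1b (big-endian) → word 0x931b
cnt:1 @ bit 15 → (0x931b>>15)&0x1 = 0x1
bank:4 @ bit 11 → (0x931b>>11)&0xf = 0x2  ←
type:7 @ bit 4 → (0x931b>>4)&0x7f = 0x31
flags:4 @ bit 0 → (0x931b>>0)&0xf = 0xb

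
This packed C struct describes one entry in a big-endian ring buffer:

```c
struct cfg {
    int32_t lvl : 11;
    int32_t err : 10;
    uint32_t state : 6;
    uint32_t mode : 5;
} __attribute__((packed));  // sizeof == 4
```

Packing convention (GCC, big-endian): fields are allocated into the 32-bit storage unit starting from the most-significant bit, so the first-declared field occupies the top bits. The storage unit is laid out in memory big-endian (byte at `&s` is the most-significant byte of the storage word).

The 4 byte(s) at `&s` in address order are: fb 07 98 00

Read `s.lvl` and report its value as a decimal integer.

[0]=0xfb [1]=0x07 [2]=0x98 [3]=0x00 (big-endian) → word 0xfb079800
lvl:11 @ bit 21 → (0xfb079800>>21)&0x7ff = 0x7d8  ←
err:10 @ bit 11 → (0xfb079800>>11)&0x3ff = 0xf3
state:6 @ bit 5 → (0xfb079800>>5)&0x3f = 0x0
mode:5 @ bit 0 → (0xfb079800>>0)&0x1f = 0x0
lvl signed 11b, MSB=1: 2008 - 2048 = -40

-40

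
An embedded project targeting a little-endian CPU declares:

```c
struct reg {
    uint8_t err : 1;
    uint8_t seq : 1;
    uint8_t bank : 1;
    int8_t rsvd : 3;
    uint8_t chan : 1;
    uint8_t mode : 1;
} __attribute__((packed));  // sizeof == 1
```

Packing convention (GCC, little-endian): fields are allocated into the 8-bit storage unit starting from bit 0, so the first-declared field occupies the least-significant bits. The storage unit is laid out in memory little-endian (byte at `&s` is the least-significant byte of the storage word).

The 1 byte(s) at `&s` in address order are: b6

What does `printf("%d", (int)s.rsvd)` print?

[0]=0xb6 (little-endian) → word 0xb6
err:1 @ bit 0 → (0xb6>>0)&0x1 = 0x0
seq:1 @ bit 1 → (0xb6>>1)&0x1 = 0x1
bank:1 @ bit 2 → (0xb6>>2)&0x1 = 0x1
rsvd:3 @ bit 3 → (0xb6>>3)&0x7 = 0x6  ←
chan:1 @ bit 6 → (0xb6>>6)&0x1 = 0x0
mode:1 @ bit 7 → (0xb6>>7)&0x1 = 0x1
rsvd signed 3b, MSB=1: 6 - 8 = -2

-2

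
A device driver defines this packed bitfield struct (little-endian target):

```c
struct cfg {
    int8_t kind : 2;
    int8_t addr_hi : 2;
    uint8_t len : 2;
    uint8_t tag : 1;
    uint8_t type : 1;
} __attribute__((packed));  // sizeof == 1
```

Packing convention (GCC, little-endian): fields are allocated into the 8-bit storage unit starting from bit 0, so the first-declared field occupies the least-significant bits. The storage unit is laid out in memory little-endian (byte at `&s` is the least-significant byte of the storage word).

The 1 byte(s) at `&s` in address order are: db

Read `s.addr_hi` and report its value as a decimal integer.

[0]=0xdb (little-endian) → word 0xdb
kind:2 @ bit 0 → (0xdb>>0)&0x3 = 0x3
addr_hi:2 @ bit 2 → (0xdb>>2)&0x3 = 0x2  ←
len:2 @ bit 4 → (0xdb>>4)&0x3 = 0x1
tag:1 @ bit 6 → (0xdb>>6)&0x1 = 0x1
type:1 @ bit 7 → (0xdb>>7)&0x1 = 0x1
addr_hi signed 2b, MSB=1: 2 - 4 = -2

-2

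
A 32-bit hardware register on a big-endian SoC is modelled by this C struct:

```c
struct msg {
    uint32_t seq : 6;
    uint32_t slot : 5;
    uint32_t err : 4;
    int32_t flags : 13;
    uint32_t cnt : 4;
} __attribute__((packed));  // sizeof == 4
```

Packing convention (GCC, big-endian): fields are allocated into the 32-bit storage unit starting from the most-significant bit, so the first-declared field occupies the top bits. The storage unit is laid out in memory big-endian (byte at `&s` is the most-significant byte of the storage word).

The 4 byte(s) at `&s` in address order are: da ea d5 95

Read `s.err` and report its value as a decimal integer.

[0]=0xda [1]=0xea [2]=0xd5 [3]=0x95 (big-endian) → word 0xdaead595
seq [26+:6] = (word>>26) & 0x3f = 54
slot [21+:5] = (word>>21) & 0x1f = 23
err [17+:4] = (word>>17) & 0xf = 5  ←
flags [4+:13] = (word>>4) & 0x1fff = 3417
cnt [0+:4] = (word>>0) & 0xf = 5

5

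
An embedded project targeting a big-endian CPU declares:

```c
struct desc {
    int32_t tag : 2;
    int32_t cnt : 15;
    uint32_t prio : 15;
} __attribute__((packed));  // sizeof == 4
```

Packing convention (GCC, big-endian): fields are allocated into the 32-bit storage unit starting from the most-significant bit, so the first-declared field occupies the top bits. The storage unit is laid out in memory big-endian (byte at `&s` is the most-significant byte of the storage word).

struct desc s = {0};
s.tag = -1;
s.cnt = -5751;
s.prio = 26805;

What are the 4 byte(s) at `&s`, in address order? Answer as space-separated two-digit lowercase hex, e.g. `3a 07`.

f4 c4 e8 b5

tag:2 = -1 → 0x3 << 30 → word 0xc0000000
cnt:15 = -5751 → 0x6989 << 15 → word 0xf4c48000
prio:15 = 26805 → 0x68b5 << 0 → word 0xf4c4e8b5
word = 0xf4c4e8b5 → big-endian bytes:
  [0]=0xf4  [1]=0xc4  [2]=0xe8  [3]=0xb5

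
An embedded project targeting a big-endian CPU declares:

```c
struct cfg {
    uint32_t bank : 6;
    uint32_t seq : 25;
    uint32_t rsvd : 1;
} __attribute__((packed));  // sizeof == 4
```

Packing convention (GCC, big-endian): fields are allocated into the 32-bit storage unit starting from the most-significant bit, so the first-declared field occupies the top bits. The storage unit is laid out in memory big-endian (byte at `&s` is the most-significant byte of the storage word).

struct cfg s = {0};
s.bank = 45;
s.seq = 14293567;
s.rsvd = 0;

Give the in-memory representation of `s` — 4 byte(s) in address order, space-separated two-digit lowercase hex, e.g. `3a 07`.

[26+:6] bank=45 & 0x3f = 0x2d; word=0xb4000000
[1+:25] seq=14293567 & 0x1ffffff = 0xda1a3f; word=0xb5b4347e
[0+:1] rsvd=0 & 0x1 = 0x0; word=0xb5b4347e
word = 0xb5b4347e → big-endian bytes:
  [0]=0xb5  [1]=0xb4  [2]=0x34  [3]=0x7e

b5 b4 34 7e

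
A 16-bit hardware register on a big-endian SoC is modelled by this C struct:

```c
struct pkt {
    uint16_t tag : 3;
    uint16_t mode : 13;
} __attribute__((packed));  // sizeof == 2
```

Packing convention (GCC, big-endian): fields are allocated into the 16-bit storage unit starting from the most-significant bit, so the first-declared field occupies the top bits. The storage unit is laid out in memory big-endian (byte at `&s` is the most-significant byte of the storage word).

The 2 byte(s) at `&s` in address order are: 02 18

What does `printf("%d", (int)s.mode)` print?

536

[0]=0x02 [1]=0x18 (big-endian) → word 0x0218
tag:3 @ bit 13 → (0x0218>>13)&0x7 = 0x0
mode:13 @ bit 0 → (0x0218>>0)&0x1fff = 0x218  ←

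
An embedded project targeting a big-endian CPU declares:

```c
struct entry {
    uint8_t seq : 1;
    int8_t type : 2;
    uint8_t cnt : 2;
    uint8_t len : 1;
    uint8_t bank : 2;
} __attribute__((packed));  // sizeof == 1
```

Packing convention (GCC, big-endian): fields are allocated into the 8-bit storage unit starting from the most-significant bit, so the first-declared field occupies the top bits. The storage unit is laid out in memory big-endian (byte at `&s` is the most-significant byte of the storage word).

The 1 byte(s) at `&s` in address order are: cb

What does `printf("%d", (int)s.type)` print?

[0]=0xcb (big-endian) → word 0xcb
seq [7+:1] = (word>>7) & 0x1 = 1
type [5+:2] = (word>>5) & 0x3 = 2  ←
cnt [3+:2] = (word>>3) & 0x3 = 1
len [2+:1] = (word>>2) & 0x1 = 0
bank [0+:2] = (word>>0) & 0x3 = 3
type signed 2b, MSB=1: 2 - 4 = -2

-2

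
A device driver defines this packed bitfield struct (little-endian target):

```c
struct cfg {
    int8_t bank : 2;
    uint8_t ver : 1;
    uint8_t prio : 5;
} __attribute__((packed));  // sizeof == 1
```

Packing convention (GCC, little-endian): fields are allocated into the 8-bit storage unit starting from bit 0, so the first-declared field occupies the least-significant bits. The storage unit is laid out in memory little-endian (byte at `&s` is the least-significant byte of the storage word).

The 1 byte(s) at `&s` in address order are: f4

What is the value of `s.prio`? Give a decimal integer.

[0]=0xf4 (little-endian) → word 0xf4
bank [0+:2] = (word>>0) & 0x3 = 0
ver [2+:1] = (word>>2) & 0x1 = 1
prio [3+:5] = (word>>3) & 0x1f = 30  ←

30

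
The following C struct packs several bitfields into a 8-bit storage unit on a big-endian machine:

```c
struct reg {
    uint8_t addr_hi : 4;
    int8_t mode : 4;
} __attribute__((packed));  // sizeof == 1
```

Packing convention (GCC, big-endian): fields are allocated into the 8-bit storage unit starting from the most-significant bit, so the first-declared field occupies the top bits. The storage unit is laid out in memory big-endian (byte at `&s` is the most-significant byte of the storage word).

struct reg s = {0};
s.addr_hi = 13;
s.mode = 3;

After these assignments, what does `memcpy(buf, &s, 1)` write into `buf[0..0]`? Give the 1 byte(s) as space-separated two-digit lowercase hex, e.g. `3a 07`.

d3

[4+:4] addr_hi=13 & 0xf = 0xd; word=0xd0
[0+:4] mode=3 & 0xf = 0x3; word=0xd3
word = 0xd3 → big-endian bytes:
  [0]=0xd3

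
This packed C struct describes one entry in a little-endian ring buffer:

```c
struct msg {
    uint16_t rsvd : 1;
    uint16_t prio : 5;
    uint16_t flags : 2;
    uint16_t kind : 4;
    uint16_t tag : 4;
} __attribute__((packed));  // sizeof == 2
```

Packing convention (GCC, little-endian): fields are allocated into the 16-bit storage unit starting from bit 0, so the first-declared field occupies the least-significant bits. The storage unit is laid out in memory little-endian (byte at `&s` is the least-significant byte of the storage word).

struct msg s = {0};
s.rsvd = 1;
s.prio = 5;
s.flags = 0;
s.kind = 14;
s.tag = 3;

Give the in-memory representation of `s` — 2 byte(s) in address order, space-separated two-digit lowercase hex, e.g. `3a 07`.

rsvd:1 = 1 → 0x1 << 0 → word 0x0001
prio:5 = 5 → 0x5 << 1 → word 0x000b
flags:2 = 0 → 0x0 << 6 → word 0x000b
kind:4 = 14 → 0xe << 8 → word 0x0e0b
tag:4 = 3 → 0x3 << 12 → word 0x3e0b
word = 0x3e0b → little-endian bytes:
  [0]=0x0b  [1]=0x3e

0b 3e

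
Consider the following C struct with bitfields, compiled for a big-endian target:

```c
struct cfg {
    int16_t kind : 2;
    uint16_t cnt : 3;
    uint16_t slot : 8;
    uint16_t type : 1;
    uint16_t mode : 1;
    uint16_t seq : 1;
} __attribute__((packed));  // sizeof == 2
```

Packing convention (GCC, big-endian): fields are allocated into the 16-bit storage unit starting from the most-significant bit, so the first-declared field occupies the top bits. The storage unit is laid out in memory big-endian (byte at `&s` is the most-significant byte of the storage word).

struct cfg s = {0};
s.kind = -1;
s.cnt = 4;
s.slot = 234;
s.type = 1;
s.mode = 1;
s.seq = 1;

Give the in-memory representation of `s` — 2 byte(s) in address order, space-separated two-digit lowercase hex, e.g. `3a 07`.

kind:2 = -1 → 0x3 << 14 → word 0xc000
cnt:3 = 4 → 0x4 << 11 → word 0xe000
slot:8 = 234 → 0xea << 3 → word 0xe750
type:1 = 1 → 0x1 << 2 → word 0xe754
mode:1 = 1 → 0x1 << 1 → word 0xe756
seq:1 = 1 → 0x1 << 0 → word 0xe757
word = 0xe757 → big-endian bytes:
  [0]=0xe7  [1]=0x57

e7 57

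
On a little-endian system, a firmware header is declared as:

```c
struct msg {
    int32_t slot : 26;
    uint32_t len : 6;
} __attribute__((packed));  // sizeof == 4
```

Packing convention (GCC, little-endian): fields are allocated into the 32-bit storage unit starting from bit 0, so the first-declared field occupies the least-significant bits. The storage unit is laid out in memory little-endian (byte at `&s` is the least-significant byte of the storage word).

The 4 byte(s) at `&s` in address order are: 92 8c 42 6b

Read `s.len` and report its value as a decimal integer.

[0]=0x92 [1]=0x8c [2]=0x42 [3]=0x6b (little-endian) → word 0x6b428c92
slot [0+:26] = (word>>0) & 0x3ffffff = 54693010
len [26+:6] = (word>>26) & 0x3f = 26  ←

26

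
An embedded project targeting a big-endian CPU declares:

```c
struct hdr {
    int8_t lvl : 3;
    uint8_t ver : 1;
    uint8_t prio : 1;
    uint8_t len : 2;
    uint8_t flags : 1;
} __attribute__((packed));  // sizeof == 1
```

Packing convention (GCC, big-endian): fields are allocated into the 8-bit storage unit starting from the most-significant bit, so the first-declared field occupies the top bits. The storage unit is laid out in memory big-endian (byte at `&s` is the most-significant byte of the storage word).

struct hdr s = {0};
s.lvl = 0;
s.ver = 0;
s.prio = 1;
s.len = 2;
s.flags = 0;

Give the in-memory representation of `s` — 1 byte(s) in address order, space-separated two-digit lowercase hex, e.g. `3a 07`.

0c

lvl:3 = 0 → 0x0 << 5 → word 0x00
ver:1 = 0 → 0x0 << 4 → word 0x00
prio:1 = 1 → 0x1 << 3 → word 0x08
len:2 = 2 → 0x2 << 1 → word 0x0c
flags:1 = 0 → 0x0 << 0 → word 0x0c
word = 0x0c → big-endian bytes:
  [0]=0x0c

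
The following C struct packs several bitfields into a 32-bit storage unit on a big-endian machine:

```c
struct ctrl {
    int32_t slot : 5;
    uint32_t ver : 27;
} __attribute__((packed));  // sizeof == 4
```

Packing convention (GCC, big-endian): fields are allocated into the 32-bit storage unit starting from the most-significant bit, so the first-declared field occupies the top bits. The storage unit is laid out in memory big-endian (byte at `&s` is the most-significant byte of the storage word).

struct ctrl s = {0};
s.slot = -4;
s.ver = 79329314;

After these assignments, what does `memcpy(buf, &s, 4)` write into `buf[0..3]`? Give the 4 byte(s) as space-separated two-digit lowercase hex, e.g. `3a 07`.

slot (5b) val=-4 bits=0x1c at bit 27: 0xe0000000
ver (27b) val=79329314 bits=0x4ba7822 at bit 0: 0xe4ba7822
word = 0xe4ba7822 → big-endian bytes:
  [0]=0xe4  [1]=0xba  [2]=0x78  [3]=0x22

e4 ba 78 22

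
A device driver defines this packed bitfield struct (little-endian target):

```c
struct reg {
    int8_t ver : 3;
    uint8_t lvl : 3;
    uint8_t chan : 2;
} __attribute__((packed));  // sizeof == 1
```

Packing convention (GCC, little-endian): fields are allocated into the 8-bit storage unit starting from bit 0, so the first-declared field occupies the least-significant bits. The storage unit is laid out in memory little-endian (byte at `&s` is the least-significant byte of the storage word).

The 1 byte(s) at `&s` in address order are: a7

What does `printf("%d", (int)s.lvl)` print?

[0]=0xa7 (little-endian) → word 0xa7
ver [0+:3] = (word>>0) & 0x7 = 7
lvl [3+:3] = (word>>3) & 0x7 = 4  ←
chan [6+:2] = (word>>6) & 0x3 = 2

4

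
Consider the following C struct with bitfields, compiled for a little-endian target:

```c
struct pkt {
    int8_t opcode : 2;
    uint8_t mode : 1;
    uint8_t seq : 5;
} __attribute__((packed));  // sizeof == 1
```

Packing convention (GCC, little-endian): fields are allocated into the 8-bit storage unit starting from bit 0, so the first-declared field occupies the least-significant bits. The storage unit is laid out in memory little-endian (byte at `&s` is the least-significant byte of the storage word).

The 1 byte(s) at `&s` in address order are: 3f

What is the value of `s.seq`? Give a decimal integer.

7

[0]=0x3f (little-endian) → word 0x3f
opcode [0+:2] = (word>>0) & 0x3 = 3
mode [2+:1] = (word>>2) & 0x1 = 1
seq [3+:5] = (word>>3) & 0x1f = 7  ←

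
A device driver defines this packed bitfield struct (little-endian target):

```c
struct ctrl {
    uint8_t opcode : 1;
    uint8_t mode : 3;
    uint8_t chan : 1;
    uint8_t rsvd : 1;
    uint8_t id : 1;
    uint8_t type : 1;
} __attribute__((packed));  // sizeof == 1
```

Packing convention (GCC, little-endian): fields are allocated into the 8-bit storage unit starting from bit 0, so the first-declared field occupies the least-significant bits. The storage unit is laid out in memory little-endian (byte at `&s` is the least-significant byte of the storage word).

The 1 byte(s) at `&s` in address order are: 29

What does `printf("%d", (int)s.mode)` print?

4

[0]=0x29 (little-endian) → word 0x29
opcode:1 @ bit 0 → (0x29>>0)&0x1 = 0x1
mode:3 @ bit 1 → (0x29>>1)&0x7 = 0x4  ←
chan:1 @ bit 4 → (0x29>>4)&0x1 = 0x0
rsvd:1 @ bit 5 → (0x29>>5)&0x1 = 0x1
id:1 @ bit 6 → (0x29>>6)&0x1 = 0x0
type:1 @ bit 7 → (0x29>>7)&0x1 = 0x0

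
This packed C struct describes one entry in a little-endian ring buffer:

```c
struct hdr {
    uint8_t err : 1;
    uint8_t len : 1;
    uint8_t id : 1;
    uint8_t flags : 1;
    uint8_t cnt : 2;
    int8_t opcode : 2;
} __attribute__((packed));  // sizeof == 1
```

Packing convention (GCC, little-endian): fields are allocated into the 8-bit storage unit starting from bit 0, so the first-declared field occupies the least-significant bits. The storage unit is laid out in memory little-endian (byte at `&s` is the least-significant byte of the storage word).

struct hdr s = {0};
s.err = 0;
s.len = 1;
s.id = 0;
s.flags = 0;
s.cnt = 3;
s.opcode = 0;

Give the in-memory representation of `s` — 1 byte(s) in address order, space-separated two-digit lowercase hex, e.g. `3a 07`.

32

[0+:1] err=0 & 0x1 = 0x0; word=0x00
[1+:1] len=1 & 0x1 = 0x1; word=0x02
[2+:1] id=0 & 0x1 = 0x0; word=0x02
[3+:1] flags=0 & 0x1 = 0x0; word=0x02
[4+:2] cnt=3 & 0x3 = 0x3; word=0x32
[6+:2] opcode=0 & 0x3 = 0x0; word=0x32
word = 0x32 → little-endian bytes:
  [0]=0x32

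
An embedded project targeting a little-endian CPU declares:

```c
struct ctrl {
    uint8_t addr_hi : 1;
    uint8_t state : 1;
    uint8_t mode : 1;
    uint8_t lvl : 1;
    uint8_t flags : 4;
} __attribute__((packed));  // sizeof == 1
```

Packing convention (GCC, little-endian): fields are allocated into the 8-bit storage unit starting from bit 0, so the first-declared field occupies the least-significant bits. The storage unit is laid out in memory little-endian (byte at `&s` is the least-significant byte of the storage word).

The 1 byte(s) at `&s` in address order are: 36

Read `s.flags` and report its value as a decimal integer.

3

[0]=0x36 (little-endian) → word 0x36
addr_hi:1 @ bit 0 → (0x36>>0)&0x1 = 0x0
state:1 @ bit 1 → (0x36>>1)&0x1 = 0x1
mode:1 @ bit 2 → (0x36>>2)&0x1 = 0x1
lvl:1 @ bit 3 → (0x36>>3)&0x1 = 0x0
flags:4 @ bit 4 → (0x36>>4)&0xf = 0x3  ←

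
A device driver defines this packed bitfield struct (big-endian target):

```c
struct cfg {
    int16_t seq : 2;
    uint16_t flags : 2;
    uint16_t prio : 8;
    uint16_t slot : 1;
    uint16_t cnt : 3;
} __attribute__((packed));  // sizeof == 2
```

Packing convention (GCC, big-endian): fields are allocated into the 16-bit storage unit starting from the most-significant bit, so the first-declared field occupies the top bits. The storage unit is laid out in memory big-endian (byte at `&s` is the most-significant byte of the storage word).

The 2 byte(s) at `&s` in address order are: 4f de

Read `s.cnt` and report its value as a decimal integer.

[0]=0x4f [1]=0xde (big-endian) → word 0x4fde
seq [14+:2] = (word>>14) & 0x3 = 1
flags [12+:2] = (word>>12) & 0x3 = 0
prio [4+:8] = (word>>4) & 0xff = 253
slot [3+:1] = (word>>3) & 0x1 = 1
cnt [0+:3] = (word>>0) & 0x7 = 6  ←

6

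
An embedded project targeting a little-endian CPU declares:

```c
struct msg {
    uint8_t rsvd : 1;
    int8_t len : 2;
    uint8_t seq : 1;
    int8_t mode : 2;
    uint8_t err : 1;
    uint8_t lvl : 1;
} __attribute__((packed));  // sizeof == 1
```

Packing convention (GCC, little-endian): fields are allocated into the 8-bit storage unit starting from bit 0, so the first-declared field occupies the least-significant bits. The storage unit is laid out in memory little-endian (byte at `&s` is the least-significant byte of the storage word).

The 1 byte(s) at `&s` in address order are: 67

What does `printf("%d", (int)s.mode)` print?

[0]=0x67 (little-endian) → word 0x67
rsvd [0+:1] = (word>>0) & 0x1 = 1
len [1+:2] = (word>>1) & 0x3 = 3
seq [3+:1] = (word>>3) & 0x1 = 0
mode [4+:2] = (word>>4) & 0x3 = 2  ←
err [6+:1] = (word>>6) & 0x1 = 1
lvl [7+:1] = (word>>7) & 0x1 = 0
mode signed 2b, MSB=1: 2 - 4 = -2

-2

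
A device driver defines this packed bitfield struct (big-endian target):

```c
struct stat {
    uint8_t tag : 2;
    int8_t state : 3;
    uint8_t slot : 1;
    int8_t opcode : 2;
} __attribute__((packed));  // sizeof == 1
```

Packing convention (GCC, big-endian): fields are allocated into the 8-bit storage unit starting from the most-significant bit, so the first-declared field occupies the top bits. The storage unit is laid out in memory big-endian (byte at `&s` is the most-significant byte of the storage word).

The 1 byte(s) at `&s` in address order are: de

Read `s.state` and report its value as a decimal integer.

[0]=0xde (big-endian) → word 0xde
tag:2 @ bit 6 → (0xde>>6)&0x3 = 0x3
state:3 @ bit 3 → (0xde>>3)&0x7 = 0x3  ←
slot:1 @ bit 2 → (0xde>>2)&0x1 = 0x1
opcode:2 @ bit 0 → (0xde>>0)&0x3 = 0x2
state signed 3b, MSB=0: value = 3

3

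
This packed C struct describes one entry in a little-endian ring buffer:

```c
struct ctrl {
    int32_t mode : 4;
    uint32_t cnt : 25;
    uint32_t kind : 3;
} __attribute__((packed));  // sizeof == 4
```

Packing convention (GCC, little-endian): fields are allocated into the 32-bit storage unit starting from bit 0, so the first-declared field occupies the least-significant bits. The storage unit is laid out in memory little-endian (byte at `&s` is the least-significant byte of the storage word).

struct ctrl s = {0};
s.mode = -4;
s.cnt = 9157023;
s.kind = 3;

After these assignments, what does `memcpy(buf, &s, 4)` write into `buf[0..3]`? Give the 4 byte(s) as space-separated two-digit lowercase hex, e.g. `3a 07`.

mode:4 = -4 → 0xc << 0 → word 0x0000000c
cnt:25 = 9157023 → 0x8bb99f << 4 → word 0x08bb99fc
kind:3 = 3 → 0x3 << 29 → word 0x68bb99fc
word = 0x68bb99fc → little-endian bytes:
  [0]=0xfc  [1]=0x99  [2]=0xbb  [3]=0x68

fc 99 bb 68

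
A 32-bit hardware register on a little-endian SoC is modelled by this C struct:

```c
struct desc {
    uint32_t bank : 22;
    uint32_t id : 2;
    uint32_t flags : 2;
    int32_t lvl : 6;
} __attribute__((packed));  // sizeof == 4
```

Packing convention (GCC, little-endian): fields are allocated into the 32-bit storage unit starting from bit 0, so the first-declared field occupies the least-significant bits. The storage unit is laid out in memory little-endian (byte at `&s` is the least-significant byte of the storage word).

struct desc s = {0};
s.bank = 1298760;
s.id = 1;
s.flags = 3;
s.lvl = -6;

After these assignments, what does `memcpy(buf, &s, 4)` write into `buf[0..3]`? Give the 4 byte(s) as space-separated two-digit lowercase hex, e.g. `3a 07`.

[0+:22] bank=1298760 & 0x3fffff = 0x13d148; word=0x0013d148
[22+:2] id=1 & 0x3 = 0x1; word=0x0053d148
[24+:2] flags=3 & 0x3 = 0x3; word=0x0353d148
[26+:6] lvl=-6 & 0x3f = 0x3a; word=0xeb53d148
word = 0xeb53d148 → little-endian bytes:
  [0]=0x48  [1]=0xd1  [2]=0x53  [3]=0xeb

48 d1 53 eb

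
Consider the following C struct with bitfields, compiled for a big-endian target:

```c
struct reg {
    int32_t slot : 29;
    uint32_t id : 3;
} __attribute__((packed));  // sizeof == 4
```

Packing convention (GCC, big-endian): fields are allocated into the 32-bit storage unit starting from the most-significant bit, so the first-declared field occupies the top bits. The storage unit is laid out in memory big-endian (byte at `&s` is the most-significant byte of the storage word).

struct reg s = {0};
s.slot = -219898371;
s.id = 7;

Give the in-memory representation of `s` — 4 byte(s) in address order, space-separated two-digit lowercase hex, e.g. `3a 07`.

97 24 ef ef

slot (29b) val=-219898371 bits=0x12e49dfd at bit 3: 0x9724efe8
id (3b) val=7 bits=0x7 at bit 0: 0x9724efef
word = 0x9724efef → big-endian bytes:
  [0]=0x97  [1]=0x24  [2]=0xef  [3]=0xef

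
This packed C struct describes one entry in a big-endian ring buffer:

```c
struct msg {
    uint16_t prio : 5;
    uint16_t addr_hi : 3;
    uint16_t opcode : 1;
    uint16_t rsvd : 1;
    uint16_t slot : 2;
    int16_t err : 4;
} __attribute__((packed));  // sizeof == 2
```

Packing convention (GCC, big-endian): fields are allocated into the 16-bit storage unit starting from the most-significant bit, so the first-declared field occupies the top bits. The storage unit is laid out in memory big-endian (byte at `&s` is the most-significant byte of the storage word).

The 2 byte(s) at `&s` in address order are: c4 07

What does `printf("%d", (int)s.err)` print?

7

[0]=0xc4 [1]=0x07 (big-endian) → word 0xc407
prio [11+:5] = (word>>11) & 0x1f = 24
addr_hi [8+:3] = (word>>8) & 0x7 = 4
opcode [7+:1] = (word>>7) & 0x1 = 0
rsvd [6+:1] = (word>>6) & 0x1 = 0
slot [4+:2] = (word>>4) & 0x3 = 0
err [0+:4] = (word>>0) & 0xf = 7  ←
err signed 4b, MSB=0: value = 7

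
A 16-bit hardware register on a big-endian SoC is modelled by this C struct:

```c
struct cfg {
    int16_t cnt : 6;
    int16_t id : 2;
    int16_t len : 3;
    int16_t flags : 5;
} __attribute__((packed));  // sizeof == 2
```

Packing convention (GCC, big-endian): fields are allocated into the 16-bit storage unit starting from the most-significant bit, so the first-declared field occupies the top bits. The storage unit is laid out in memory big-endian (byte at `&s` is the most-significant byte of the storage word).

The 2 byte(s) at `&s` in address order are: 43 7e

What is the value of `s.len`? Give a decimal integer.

[0]=0x43 [1]=0x7e (big-endian) → word 0x437e
cnt [10+:6] = (word>>10) & 0x3f = 16
id [8+:2] = (word>>8) & 0x3 = 3
len [5+:3] = (word>>5) & 0x7 = 3  ←
flags [0+:5] = (word>>0) & 0x1f = 30
len signed 3b, MSB=0: value = 3

3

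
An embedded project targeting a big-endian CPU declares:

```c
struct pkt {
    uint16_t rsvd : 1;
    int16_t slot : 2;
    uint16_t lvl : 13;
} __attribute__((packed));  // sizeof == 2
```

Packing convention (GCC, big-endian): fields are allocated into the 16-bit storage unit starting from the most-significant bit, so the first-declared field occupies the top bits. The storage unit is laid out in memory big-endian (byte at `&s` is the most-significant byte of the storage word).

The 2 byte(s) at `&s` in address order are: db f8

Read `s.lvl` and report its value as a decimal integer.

[0]=0xdb [1]=0xf8 (big-endian) → word 0xdbf8
rsvd [15+:1] = (word>>15) & 0x1 = 1
slot [13+:2] = (word>>13) & 0x3 = 2
lvl [0+:13] = (word>>0) & 0x1fff = 7160  ←

7160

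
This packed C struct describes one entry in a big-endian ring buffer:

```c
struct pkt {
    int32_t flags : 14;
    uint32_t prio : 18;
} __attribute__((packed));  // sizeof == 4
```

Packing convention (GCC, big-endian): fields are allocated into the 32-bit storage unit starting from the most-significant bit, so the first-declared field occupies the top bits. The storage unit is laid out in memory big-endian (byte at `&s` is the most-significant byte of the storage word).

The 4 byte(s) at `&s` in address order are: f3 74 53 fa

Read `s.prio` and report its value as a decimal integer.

[0]=0xf3 [1]=0x74 [2]=0x53 [3]=0xfa (big-endian) → word 0xf37453fa
flags:14 @ bit 18 → (0xf37453fa>>18)&0x3fff = 0x3cdd
prio:18 @ bit 0 → (0xf37453fa>>0)&0x3ffff = 0x53fa  ←

21498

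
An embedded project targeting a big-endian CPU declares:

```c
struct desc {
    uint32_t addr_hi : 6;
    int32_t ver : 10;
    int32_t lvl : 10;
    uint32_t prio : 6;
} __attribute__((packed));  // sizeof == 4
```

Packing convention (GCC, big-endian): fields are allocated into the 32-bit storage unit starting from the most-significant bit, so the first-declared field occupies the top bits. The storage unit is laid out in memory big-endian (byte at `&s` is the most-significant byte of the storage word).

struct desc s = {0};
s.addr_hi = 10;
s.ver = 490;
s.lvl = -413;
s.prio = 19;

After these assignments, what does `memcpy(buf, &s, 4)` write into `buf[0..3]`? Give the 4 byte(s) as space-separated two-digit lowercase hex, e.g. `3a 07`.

29 ea 98 d3

[26+:6] addr_hi=10 & 0x3f = 0xa; word=0x28000000
[16+:10] ver=490 & 0x3ff = 0x1ea; word=0x29ea0000
[6+:10] lvl=-413 & 0x3ff = 0x263; word=0x29ea98c0
[0+:6] prio=19 & 0x3f = 0x13; word=0x29ea98d3
word = 0x29ea98d3 → big-endian bytes:
  [0]=0x29  [1]=0xea  [2]=0x98  [3]=0xd3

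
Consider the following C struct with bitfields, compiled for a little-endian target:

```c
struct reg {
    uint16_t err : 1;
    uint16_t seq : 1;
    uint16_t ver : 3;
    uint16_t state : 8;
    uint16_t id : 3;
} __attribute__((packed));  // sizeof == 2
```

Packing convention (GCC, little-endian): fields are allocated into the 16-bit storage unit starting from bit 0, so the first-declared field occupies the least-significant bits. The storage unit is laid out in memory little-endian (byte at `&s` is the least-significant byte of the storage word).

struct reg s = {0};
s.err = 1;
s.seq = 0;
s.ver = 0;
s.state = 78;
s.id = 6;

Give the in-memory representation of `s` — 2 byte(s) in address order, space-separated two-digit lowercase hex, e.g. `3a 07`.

err (1b) val=1 bits=0x1 at bit 0: 0x0001
seq (1b) val=0 bits=0x0 at bit 1: 0x0001
ver (3b) val=0 bits=0x0 at bit 2: 0x0001
state (8b) val=78 bits=0x4e at bit 5: 0x09c1
id (3b) val=6 bits=0x6 at bit 13: 0xc9c1
word = 0xc9c1 → little-endian bytes:
  [0]=0xc1  [1]=0xc9

c1 c9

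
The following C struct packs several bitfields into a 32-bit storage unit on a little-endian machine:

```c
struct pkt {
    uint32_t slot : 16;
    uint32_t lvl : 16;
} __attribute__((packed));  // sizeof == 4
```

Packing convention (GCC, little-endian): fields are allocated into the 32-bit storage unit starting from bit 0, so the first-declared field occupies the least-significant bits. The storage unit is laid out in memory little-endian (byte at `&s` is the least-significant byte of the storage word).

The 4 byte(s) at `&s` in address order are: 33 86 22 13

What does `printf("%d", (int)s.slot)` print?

[0]=0x33 [1]=0x86 [2]=0x22 [3]=0x13 (little-endian) → word 0x13228633
slot [0+:16] = (word>>0) & 0xffff = 34355  ←
lvl [16+:16] = (word>>16) & 0xffff = 4898

34355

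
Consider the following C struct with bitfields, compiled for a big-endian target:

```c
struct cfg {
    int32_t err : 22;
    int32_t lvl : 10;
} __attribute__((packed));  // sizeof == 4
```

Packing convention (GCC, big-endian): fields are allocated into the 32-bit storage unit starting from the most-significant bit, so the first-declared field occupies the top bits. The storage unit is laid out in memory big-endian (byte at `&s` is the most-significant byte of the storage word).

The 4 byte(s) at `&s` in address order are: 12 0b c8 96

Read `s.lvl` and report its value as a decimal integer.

150

[0]=0x12 [1]=0x0b [2]=0xc8 [3]=0x96 (big-endian) → word 0x120bc896
err:22 @ bit 10 → (0x120bc896>>10)&0x3fffff = 0x482f2
lvl:10 @ bit 0 → (0x120bc896>>0)&0x3ff = 0x96  ←
lvl signed 10b, MSB=0: value = 150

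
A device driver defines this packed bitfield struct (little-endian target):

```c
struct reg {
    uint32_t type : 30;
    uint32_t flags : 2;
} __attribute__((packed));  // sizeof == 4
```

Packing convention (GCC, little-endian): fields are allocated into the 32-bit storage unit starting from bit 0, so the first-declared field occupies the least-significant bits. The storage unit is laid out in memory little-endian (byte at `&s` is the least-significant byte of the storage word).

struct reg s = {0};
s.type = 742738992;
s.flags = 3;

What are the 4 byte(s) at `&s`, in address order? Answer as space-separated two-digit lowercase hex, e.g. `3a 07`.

type (30b) val=742738992 bits=0x2c454c30 at bit 0: 0x2c454c30
flags (2b) val=3 bits=0x3 at bit 30: 0xec454c30
word = 0xec454c30 → little-endian bytes:
  [0]=0x30  [1]=0x4c  [2]=0x45  [3]=0xec

30 4c 45 ec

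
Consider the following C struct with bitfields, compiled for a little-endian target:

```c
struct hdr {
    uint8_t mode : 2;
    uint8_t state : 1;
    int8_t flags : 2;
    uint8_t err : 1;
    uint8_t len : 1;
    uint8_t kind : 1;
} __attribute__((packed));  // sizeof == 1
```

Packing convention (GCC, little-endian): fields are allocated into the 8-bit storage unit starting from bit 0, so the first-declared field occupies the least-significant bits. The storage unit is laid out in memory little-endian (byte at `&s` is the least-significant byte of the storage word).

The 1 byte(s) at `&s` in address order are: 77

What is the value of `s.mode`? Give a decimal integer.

[0]=0x77 (little-endian) → word 0x77
mode:2 @ bit 0 → (0x77>>0)&0x3 = 0x3  ←
state:1 @ bit 2 → (0x77>>2)&0x1 = 0x1
flags:2 @ bit 3 → (0x77>>3)&0x3 = 0x2
err:1 @ bit 5 → (0x77>>5)&0x1 = 0x1
len:1 @ bit 6 → (0x77>>6)&0x1 = 0x1
kind:1 @ bit 7 → (0x77>>7)&0x1 = 0x0

3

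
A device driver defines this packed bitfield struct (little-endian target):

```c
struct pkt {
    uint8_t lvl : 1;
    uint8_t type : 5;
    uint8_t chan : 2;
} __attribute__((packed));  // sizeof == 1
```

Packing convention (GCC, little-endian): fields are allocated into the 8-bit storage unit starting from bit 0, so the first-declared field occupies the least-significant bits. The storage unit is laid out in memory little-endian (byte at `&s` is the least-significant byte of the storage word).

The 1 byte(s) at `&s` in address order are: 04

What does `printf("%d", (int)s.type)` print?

2

[0]=0x04 (little-endian) → word 0x04
lvl [0+:1] = (word>>0) & 0x1 = 0
type [1+:5] = (word>>1) & 0x1f = 2  ←
chan [6+:2] = (word>>6) & 0x3 = 0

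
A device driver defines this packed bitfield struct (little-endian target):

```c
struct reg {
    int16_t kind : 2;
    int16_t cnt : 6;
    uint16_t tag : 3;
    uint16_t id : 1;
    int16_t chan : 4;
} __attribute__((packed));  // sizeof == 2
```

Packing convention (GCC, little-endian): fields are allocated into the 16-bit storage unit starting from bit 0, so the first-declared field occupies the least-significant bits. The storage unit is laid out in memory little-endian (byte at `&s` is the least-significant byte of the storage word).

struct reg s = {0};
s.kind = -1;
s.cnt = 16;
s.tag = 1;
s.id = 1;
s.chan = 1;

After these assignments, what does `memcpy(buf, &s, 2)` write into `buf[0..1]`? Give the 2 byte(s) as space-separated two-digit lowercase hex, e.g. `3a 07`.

kind:2 = -1 → 0x3 << 0 → word 0x0003
cnt:6 = 16 → 0x10 << 2 → word 0x0043
tag:3 = 1 → 0x1 << 8 → word 0x0143
id:1 = 1 → 0x1 << 11 → word 0x0943
chan:4 = 1 → 0x1 << 12 → word 0x1943
word = 0x1943 → little-endian bytes:
  [0]=0x43  [1]=0x19

43 19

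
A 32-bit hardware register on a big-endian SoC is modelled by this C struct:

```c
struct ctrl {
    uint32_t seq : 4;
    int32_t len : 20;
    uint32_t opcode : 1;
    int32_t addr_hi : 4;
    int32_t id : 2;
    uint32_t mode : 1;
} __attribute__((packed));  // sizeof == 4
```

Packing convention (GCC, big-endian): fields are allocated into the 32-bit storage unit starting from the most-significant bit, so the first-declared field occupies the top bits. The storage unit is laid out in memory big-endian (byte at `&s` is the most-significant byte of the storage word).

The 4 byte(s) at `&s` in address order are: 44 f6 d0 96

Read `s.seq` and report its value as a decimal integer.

[0]=0x44 [1]=0xf6 [2]=0xd0 [3]=0x96 (big-endian) → word 0x44f6d096
seq [28+:4] = (word>>28) & 0xf = 4  ←
len [8+:20] = (word>>8) & 0xfffff = 325328
opcode [7+:1] = (word>>7) & 0x1 = 1
addr_hi [3+:4] = (word>>3) & 0xf = 2
id [1+:2] = (word>>1) & 0x3 = 3
mode [0+:1] = (word>>0) & 0x1 = 0

4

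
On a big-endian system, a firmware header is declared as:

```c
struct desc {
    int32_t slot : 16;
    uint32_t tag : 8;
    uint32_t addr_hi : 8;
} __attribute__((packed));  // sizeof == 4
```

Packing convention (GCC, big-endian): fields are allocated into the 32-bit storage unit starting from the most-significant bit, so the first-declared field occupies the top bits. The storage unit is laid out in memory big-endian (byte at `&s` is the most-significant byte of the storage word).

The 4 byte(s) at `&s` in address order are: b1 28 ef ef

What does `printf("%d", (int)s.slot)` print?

-20184

[0]=0xb1 [1]=0x28 [2]=0xef [3]=0xef (big-endian) → word 0xb128efef
slot:16 @ bit 16 → (0xb128efef>>16)&0xffff = 0xb128  ←
tag:8 @ bit 8 → (0xb128efef>>8)&0xff = 0xef
addr_hi:8 @ bit 0 → (0xb128efef>>0)&0xff = 0xef
slot signed 16b, MSB=1: 45352 - 65536 = -20184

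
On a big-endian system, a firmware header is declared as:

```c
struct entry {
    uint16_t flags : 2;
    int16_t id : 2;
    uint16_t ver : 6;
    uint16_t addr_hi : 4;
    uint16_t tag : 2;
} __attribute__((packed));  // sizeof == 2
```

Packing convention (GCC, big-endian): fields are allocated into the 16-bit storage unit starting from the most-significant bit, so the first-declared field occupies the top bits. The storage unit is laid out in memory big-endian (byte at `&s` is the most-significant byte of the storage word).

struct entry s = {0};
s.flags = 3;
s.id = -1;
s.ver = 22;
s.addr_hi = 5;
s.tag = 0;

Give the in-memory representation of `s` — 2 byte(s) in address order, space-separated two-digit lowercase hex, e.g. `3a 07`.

[14+:2] flags=3 & 0x3 = 0x3; word=0xc000
[12+:2] id=-1 & 0x3 = 0x3; word=0xf000
[6+:6] ver=22 & 0x3f = 0x16; word=0xf580
[2+:4] addr_hi=5 & 0xf = 0x5; word=0xf594
[0+:2] tag=0 & 0x3 = 0x0; word=0xf594
word = 0xf594 → big-endian bytes:
  [0]=0xf5  [1]=0x94

f5 94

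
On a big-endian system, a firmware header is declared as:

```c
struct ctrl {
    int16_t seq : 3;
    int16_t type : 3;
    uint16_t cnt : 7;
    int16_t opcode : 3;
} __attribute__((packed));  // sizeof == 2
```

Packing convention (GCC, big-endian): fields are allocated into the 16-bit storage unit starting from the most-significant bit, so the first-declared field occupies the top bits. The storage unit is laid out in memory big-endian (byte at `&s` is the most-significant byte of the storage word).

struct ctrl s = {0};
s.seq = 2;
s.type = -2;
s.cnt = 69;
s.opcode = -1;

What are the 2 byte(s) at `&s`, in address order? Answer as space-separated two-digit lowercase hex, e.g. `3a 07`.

5a 2f

seq (3b) val=2 bits=0x2 at bit 13: 0x4000
type (3b) val=-2 bits=0x6 at bit 10: 0x5800
cnt (7b) val=69 bits=0x45 at bit 3: 0x5a28
opcode (3b) val=-1 bits=0x7 at bit 0: 0x5a2f
word = 0x5a2f → big-endian bytes:
  [0]=0x5a  [1]=0x2f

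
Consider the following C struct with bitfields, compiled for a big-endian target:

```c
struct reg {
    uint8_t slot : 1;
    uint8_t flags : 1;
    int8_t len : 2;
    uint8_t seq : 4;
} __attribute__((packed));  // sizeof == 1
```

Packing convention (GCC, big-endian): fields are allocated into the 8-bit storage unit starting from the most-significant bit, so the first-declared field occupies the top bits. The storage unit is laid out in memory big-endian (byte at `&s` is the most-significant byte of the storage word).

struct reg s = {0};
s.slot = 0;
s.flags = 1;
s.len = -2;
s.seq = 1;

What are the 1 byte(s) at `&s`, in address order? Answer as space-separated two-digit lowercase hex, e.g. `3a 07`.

61

[7+:1] slot=0 & 0x1 = 0x0; word=0x00
[6+:1] flags=1 & 0x1 = 0x1; word=0x40
[4+:2] len=-2 & 0x3 = 0x2; word=0x60
[0+:4] seq=1 & 0xf = 0x1; word=0x61
word = 0x61 → big-endian bytes:
  [0]=0x61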